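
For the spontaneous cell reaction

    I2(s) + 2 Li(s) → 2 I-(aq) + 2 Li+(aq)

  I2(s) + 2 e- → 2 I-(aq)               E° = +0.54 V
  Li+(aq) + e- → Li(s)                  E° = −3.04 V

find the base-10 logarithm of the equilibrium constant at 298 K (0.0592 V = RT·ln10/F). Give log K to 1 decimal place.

log K = 120.9

The I₂/I⁻ couple is reduced (cathode); E°cell = +0.54 − (−3.04) = +3.58 V with n = 2.
At equilibrium E = 0, so log K = nE°cell / 0.0592 = (2)(+3.58) / 0.0592 = 120.9.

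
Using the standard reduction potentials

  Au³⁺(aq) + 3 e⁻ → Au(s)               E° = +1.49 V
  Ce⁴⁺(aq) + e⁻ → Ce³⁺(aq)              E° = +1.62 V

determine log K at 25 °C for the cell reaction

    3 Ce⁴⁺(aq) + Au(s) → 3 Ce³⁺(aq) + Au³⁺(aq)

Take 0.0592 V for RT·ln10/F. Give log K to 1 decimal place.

log K = 6.6

The Ce⁴⁺/Ce³⁺ couple is reduced (cathode); E°cell = +1.62 − (+1.49) = +0.13 V with n = 3.
At equilibrium E = 0, so log K = nE°cell / 0.0592 = (3)(+0.13) / 0.0592 = 6.6.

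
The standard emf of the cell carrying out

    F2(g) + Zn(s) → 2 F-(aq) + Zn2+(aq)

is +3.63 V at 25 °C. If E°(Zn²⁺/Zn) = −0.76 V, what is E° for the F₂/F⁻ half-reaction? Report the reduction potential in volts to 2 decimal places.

In the reaction as written the F₂/F⁻ couple is reduced (cathode) and Zn²⁺/Zn is oxidized (anode), so E°cell = E°(F₂/F⁻) − E°(Zn²⁺/Zn).
E°(F₂/F⁻) = E°cell + E°(anode) = +3.63 + (−0.76) = +2.87 V.

+2.87 V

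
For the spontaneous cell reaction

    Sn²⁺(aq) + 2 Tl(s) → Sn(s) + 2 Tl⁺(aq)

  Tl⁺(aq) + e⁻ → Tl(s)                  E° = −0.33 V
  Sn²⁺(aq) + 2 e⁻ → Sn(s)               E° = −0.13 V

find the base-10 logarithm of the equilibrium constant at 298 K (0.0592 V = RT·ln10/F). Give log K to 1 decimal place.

log K = 6.8

The Sn²⁺/Sn couple is reduced (cathode); E°cell = −0.13 − (−0.33) = +0.20 V with n = 2.
At equilibrium E = 0, so log K = nE°cell / 0.0592 = (2)(+0.20) / 0.0592 = 6.8.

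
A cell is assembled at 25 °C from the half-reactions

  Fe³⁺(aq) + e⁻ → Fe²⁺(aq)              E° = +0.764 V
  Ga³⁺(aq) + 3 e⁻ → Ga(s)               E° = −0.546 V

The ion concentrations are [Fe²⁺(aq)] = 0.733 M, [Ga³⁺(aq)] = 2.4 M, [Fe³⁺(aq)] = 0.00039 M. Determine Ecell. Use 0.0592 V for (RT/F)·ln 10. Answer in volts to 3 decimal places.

The Fe³⁺/Fe²⁺ couple has the more positive E°, so it is the cathode; Ga³⁺/Ga is the anode.
E°cell = +0.764 − (−0.546) = +1.310 V, with n = 3 electrons transferred.
Balancing gives 3 Fe³⁺(aq) + Ga(s) → 3 Fe²⁺(aq) + Ga³⁺(aq); hence Q = ([Fe²⁺(aq)]^3·[Ga³⁺(aq)]) / [Fe³⁺(aq)]^3 = 1.59×10^10 (log Q = 10.202).
Applying E = E° − (RT ln10/nF)·log Q gives +1.310 − (0.0592/3)(10.202) = +1.109 V.

+1.109 V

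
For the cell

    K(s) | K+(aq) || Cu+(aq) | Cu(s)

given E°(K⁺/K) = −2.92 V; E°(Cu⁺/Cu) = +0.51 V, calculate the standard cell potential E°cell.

+3.43 V

By convention the left-hand electrode in cell notation is the anode (oxidation) and the right-hand electrode is the cathode (reduction).
E°cell = E°(right) − E°(left) = +0.51 − (−2.92) = +3.43 V.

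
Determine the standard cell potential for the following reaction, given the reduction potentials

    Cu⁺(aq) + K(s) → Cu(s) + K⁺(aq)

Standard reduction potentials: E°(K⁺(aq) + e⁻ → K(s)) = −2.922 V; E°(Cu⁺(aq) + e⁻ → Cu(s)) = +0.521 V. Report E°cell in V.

Cu⁺(aq) gains electrons, so the Cu⁺/Cu couple is the cathode; the K⁺/K couple is the anode.
E°cell = E°(cathode) − E°(anode) = +0.521 − (−2.922) = +3.443 V.

+3.443 V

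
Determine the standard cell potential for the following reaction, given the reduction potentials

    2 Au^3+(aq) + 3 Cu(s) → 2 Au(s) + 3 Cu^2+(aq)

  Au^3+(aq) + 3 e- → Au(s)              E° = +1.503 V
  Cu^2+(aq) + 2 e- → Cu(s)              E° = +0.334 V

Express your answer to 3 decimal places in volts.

Au^3+(aq) gains electrons, so the Au³⁺/Au couple is the cathode; the Cu²⁺/Cu couple is the anode.
E°cell = E°(cathode) − E°(anode) = +1.503 − (+0.334) = +1.169 V.
The positive value indicates the reaction is spontaneous as written.

+1.169 V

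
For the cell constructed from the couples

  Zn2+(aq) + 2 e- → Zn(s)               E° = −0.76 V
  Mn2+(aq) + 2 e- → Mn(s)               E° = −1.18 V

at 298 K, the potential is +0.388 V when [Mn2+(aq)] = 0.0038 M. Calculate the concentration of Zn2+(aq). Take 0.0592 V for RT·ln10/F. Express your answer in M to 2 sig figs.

0.00032 M

With Zn²⁺/Zn at the cathode and Mn²⁺/Mn at the anode, E°cell = −0.76 − (−1.18) = +0.42 V (n = 2).
Rearranging E = E° − (0.0592/n)·log Q gives log Q = 2(+0.42 − (+0.388))/0.0592 = 1.081.
For Zn2+(aq) + Mn(s) → Zn(s) + Mn2+(aq), the reaction quotient is Q = [Mn2+(aq)] / [Zn2+(aq)].
Substituting the known concentrations and solving, log [Zn2+(aq)] = −3.501 and [Zn2+(aq)] = 0.00032 M.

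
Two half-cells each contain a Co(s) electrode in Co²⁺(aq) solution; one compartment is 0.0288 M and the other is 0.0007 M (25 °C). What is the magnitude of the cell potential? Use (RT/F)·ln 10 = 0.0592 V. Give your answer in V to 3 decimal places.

For a concentration cell E°cell = 0, since both electrodes use the same couple.
The compartment with the higher Co²⁺(aq) concentration (0.0288 M) acts as the cathode; ions are reduced there and produced at the dilute (0.0007 M) anode.
With n = 2, Ecell = −(0.0592/2)·log([dilute]/[conc]) = −(0.0592/2)·log(0.0007/0.0288) = +0.048 V.

0.048 V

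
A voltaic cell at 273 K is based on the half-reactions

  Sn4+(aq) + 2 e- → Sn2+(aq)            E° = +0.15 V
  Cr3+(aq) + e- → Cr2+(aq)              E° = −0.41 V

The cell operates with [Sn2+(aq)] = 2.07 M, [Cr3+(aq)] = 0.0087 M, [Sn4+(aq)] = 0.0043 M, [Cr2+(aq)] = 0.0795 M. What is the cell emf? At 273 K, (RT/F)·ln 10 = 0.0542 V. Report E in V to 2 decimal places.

Since E°(Sn⁴⁺/Sn²⁺) > E°(Cr³⁺/Cr²⁺), Sn⁴⁺/Sn²⁺ serves as the cathode.
The standard potential is +0.15 − (−0.41) = +0.56 V and the balanced reaction transfers n = 2 electrons.
Balancing gives Sn4+(aq) + 2 Cr2+(aq) → Sn2+(aq) + 2 Cr3+(aq); hence Q = ([Sn2+(aq)]·[Cr3+(aq)]^2) / ([Sn4+(aq)]·[Cr2+(aq)]^2) = 5.77 (log Q = 0.761).
Applying E = E° − (RT ln10/nF)·log Q gives +0.56 − (0.0542/2)(0.761) = +0.54 V.

+0.54 V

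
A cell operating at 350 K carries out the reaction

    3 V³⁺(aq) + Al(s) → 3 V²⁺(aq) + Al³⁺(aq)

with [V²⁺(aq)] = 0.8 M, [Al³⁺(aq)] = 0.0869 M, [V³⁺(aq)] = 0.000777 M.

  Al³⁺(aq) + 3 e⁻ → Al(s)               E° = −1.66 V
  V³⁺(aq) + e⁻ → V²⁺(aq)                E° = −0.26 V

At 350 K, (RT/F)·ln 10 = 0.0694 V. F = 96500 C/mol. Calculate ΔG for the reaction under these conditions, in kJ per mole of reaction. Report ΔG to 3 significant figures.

E°cell = −0.26 − (−1.66) = +1.40 V; the balanced reaction transfers n = 3 electrons.
Here Q = ([V²⁺(aq)]^3·[Al³⁺(aq)]) / [V³⁺(aq)]^3 = 9.48×10^7 (log Q = 7.977), giving E = +1.40 − (0.0694/3)·(7.977) = +1.2155 V.
Finally ΔG = −nFE = −(3)(96500 C/mol)(+1.2155 V) = −352 kJ/mol.

−352 kJ/mol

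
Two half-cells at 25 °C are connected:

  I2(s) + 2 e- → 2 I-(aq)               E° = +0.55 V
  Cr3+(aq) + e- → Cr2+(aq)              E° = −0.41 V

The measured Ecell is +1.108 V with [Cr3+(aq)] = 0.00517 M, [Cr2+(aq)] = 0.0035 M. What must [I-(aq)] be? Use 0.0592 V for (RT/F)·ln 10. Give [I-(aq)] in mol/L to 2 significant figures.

The I₂/I⁻ couple has the larger reduction potential, so it is the cathode: E°cell = +0.55 − (−0.41) = +0.96 V and n = 2.
Rearranging E = E° − (0.0592/n)·log Q gives log Q = 2(+0.96 − (+1.108))/0.0592 = −5.000.
For I2(s) + 2 Cr2+(aq) → 2 I-(aq) + 2 Cr3+(aq), the reaction quotient is Q = ([I-(aq)]^2·[Cr3+(aq)]^2) / [Cr2+(aq)]^2.
Substituting the known concentrations and solving, log [I-(aq)] = −2.669 and [I-(aq)] = 0.0021 M.

0.0021 M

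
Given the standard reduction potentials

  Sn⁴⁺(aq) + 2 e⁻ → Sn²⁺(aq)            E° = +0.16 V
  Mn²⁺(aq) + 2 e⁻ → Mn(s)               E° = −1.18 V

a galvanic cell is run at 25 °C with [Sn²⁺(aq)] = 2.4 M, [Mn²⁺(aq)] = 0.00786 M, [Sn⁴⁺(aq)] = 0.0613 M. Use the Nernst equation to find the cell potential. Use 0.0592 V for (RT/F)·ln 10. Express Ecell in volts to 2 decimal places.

+1.36 V

Sn⁴⁺/Sn²⁺ is reduced (cathode, E° = +0.16 V) and Mn²⁺/Mn is oxidized (anode).
E°cell = +0.16 − (−1.18) = +1.34 V, with n = 2 electrons transferred.
For the overall reaction Sn⁴⁺(aq) + Mn(s) → Sn²⁺(aq) + Mn²⁺(aq), Q = ([Sn²⁺(aq)]·[Mn²⁺(aq)]) / [Sn⁴⁺(aq)] = 0.308, giving log Q = −0.512.
E = E° − (0.0592/n)·log Q = +1.34 − (0.0592/2)(−0.512) = +1.36 V.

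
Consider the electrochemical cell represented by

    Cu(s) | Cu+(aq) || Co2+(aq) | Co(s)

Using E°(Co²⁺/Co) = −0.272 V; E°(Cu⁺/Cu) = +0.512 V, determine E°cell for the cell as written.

−0.784 V

By convention the left-hand electrode in cell notation is the anode (oxidation) and the right-hand electrode is the cathode (reduction).
E°cell = E°(right) − E°(left) = −0.272 − (+0.512) = −0.784 V.
The negative sign shows that, as written, the cell would require an external voltage to drive the reaction.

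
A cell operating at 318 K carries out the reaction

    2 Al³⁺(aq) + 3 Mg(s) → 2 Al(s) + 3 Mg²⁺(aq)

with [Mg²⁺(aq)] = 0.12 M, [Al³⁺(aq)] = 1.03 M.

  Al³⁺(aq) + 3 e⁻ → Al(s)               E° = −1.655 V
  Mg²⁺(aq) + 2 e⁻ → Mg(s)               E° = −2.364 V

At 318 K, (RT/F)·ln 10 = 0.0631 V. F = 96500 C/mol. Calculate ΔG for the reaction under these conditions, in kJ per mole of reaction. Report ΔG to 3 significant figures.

−427 kJ/mol

The standard cell potential is −1.655 − (−2.364) = +0.709 V, with n = 6 electrons in the balanced equation.
The reaction quotient is [Mg²⁺(aq)]^3 / [Al³⁺(aq)]^2 = 0.00163; by Nernst, E = +0.709 − (0.0631/6)(−2.788) = +0.7383 V.
ΔG = −nFE = −(6)(96500)(+0.7383) J/mol = −427 kJ/mol.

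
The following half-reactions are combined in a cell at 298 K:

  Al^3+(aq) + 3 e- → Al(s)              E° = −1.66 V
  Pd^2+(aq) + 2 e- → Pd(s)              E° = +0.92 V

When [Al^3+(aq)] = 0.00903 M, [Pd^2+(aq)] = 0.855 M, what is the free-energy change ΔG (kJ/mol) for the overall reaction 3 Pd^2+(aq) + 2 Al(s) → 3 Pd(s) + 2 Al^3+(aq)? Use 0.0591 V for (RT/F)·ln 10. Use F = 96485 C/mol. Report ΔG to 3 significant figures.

E°cell = +0.92 − (−1.66) = +2.58 V; the balanced reaction transfers n = 6 electrons.
The reaction quotient is [Al^3+(aq)]^2 / [Pd^2+(aq)]^3 = 0.00013; by Nernst, E = +2.58 − (0.0591/6)(−3.885) = +2.6183 V.
Then ΔG = −nFE = −6 × 96485 × +2.6183 J/mol = −1520 kJ/mol.

−1520 kJ/mol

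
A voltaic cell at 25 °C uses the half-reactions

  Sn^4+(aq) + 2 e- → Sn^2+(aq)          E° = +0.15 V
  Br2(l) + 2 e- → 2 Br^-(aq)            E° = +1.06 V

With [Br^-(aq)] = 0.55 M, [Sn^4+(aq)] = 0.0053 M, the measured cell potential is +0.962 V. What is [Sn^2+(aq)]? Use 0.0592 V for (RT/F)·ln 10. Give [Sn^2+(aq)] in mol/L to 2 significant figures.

The Br₂/Br⁻ couple has the larger reduction potential, so it is the cathode: E°cell = +1.06 − (+0.15) = +0.91 V and n = 2.
Rearranging E = E° − (0.0592/n)·log Q gives log Q = 2(+0.91 − (+0.962))/0.0592 = −1.757.
Balancing electrons gives Br2(l) + Sn^2+(aq) → 2 Br^-(aq) + Sn^4+(aq); thus Q = ([Br^-(aq)]^2·[Sn^4+(aq)]) / [Sn^2+(aq)].
Substituting the known concentrations and solving, log [Sn^2+(aq)] = −1.038 and [Sn^2+(aq)] = 0.092 M.

0.092 M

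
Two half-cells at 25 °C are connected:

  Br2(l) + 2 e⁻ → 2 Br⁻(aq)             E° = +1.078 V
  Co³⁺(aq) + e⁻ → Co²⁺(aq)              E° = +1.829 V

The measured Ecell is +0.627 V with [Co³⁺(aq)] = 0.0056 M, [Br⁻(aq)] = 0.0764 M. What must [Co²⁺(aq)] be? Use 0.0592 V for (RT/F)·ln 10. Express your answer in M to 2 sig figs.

0.053 M

With Co³⁺/Co²⁺ at the cathode and Br₂/Br⁻ at the anode, E°cell = +1.829 − (+1.078) = +0.751 V (n = 2).
Since E = E° − (0.0592/n)·log Q, log Q = n(E° − E)/0.0592 = 4.189.
The balanced reaction is 2 Co³⁺(aq) + 2 Br⁻(aq) → 2 Co²⁺(aq) + Br2(l), so Q = [Co²⁺(aq)]^2 / ([Co³⁺(aq)]^2·[Br⁻(aq)]^2).
Substituting the known concentrations and solving, log [Co²⁺(aq)] = −1.274 and [Co²⁺(aq)] = 0.053 M.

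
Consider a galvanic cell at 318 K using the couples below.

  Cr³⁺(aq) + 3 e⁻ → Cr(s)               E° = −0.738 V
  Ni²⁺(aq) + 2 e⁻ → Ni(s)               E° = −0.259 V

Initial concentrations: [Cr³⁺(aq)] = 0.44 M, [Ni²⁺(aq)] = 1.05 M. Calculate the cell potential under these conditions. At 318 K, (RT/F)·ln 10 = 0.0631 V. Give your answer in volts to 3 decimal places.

+0.487 V

Since E°(Ni²⁺/Ni) > E°(Cr³⁺/Cr), Ni²⁺/Ni serves as the cathode.
E°cell = −0.259 − (−0.738) = +0.479 V, with n = 6 electrons transferred.
For the overall reaction 3 Ni²⁺(aq) + 2 Cr(s) → 3 Ni(s) + 2 Cr³⁺(aq), Q = [Cr³⁺(aq)]^2 / [Ni²⁺(aq)]^3 = 0.167, giving log Q = −0.777.
E = E° − (0.0631/n)·log Q = +0.479 − (0.0631/6)(−0.777) = +0.487 V.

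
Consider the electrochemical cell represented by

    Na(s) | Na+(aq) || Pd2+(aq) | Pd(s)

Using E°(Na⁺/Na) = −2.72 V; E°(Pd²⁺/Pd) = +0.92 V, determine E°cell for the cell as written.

+3.64 V

By convention the left-hand electrode in cell notation is the anode (oxidation) and the right-hand electrode is the cathode (reduction).
E°cell = E°(right) − E°(left) = +0.92 − (−2.72) = +3.64 V.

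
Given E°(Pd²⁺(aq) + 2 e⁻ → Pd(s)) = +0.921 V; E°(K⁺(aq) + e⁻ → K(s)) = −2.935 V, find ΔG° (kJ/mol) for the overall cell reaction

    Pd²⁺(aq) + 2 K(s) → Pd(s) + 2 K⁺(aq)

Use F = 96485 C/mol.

In the reaction as written Pd²⁺(aq) is reduced, so the Pd²⁺/Pd couple is the cathode and K⁺/K is the anode.
E°cell = +0.921 − (−2.935) = +3.856 V; balancing electrons gives n = 2.
ΔG° = −nFE°cell = −(2)(96485)(+3.856) J/mol = −744 kJ/mol.

−744 kJ/mol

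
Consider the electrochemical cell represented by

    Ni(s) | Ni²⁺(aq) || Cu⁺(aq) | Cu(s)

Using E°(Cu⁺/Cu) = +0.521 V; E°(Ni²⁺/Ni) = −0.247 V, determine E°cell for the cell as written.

By convention the left-hand electrode in cell notation is the anode (oxidation) and the right-hand electrode is the cathode (reduction).
E°cell = E°(right) − E°(left) = +0.521 − (−0.247) = +0.768 V.

+0.768 V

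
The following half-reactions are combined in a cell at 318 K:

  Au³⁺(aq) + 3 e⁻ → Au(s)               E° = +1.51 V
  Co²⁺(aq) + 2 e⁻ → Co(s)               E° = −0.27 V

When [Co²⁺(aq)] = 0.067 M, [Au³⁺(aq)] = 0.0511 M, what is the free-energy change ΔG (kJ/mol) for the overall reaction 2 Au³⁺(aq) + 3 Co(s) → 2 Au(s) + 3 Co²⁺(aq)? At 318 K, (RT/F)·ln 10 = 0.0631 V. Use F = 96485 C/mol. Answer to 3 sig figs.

The standard cell potential is +1.51 − (−0.27) = +1.78 V, with n = 6 electrons in the balanced equation.
Here Q = [Co²⁺(aq)]^3 / [Au³⁺(aq)]^2 = 0.115 (log Q = −0.939), giving E = +1.78 − (0.0631/6)·(−0.939) = +1.7899 V.
Then ΔG = −nFE = −6 × 96485 × +1.7899 J/mol = −1040 kJ/mol.

−1040 kJ/mol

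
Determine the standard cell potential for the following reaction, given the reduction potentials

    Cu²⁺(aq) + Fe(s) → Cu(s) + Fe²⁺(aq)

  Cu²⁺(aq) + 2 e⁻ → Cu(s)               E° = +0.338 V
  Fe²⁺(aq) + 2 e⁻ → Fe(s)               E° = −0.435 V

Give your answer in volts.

Cu²⁺(aq) gains electrons, so the Cu²⁺/Cu couple is the cathode; the Fe²⁺/Fe couple is the anode.
E°cell = E°(cathode) − E°(anode) = +0.338 − (−0.435) = +0.773 V.
The positive value indicates the reaction is spontaneous as written.

+0.773 V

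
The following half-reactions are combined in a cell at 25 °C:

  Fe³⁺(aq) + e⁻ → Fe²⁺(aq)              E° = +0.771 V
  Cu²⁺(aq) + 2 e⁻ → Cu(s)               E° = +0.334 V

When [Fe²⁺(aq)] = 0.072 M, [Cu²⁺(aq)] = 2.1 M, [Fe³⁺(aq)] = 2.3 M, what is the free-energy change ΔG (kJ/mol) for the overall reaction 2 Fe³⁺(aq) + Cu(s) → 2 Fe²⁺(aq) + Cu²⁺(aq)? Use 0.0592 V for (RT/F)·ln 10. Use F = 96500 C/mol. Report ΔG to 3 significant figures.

−99.7 kJ/mol

The standard cell potential is +0.771 − (+0.334) = +0.437 V, with n = 2 electrons in the balanced equation.
Q = ([Fe²⁺(aq)]^2·[Cu²⁺(aq)]) / [Fe³⁺(aq)]^2 = 0.00206, so log Q = −2.687 and E = +0.437 − (0.0592/2)(−2.687) = +0.5165 V.
ΔG = −nFE = −(2)(96500)(+0.5165) J/mol = −99.7 kJ/mol.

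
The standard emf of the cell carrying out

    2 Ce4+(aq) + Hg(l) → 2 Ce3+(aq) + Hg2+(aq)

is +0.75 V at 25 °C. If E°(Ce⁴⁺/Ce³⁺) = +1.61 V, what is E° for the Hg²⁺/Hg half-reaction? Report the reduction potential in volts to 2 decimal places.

In the reaction as written the Ce⁴⁺/Ce³⁺ couple is reduced (cathode) and Hg²⁺/Hg is oxidized (anode), so E°cell = E°(Ce⁴⁺/Ce³⁺) − E°(Hg²⁺/Hg).
E°(Hg²⁺/Hg) = E°(cathode) − E°cell = +1.61 − (+0.75) = +0.86 V.

+0.86 V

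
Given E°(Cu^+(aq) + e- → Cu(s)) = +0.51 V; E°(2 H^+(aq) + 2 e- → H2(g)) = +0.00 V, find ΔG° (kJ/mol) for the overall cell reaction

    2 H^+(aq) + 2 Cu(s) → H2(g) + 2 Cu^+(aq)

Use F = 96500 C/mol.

In the reaction as written H^+(aq) is reduced, so the 2H⁺/H₂ couple is the cathode and Cu⁺/Cu is the anode.
E°cell = +0.00 − (+0.51) = −0.51 V; balancing electrons gives n = 2.
ΔG° = −nFE°cell = −(2)(96500)(−0.51) J/mol = +98.4 kJ/mol.

+98.4 kJ/mol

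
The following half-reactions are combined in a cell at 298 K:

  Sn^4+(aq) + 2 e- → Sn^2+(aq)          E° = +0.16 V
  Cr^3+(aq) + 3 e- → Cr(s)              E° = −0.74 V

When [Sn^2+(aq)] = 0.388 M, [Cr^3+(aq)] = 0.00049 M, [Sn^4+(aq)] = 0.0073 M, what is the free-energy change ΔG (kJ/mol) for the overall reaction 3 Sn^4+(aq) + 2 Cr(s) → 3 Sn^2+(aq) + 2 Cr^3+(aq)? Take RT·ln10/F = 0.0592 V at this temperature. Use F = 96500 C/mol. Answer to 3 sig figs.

−529 kJ/mol

With Sn⁴⁺/Sn²⁺ reduced at the cathode, E°cell = +0.16 − (−0.74) = +0.90 V and n = 6.
Here Q = ([Sn^2+(aq)]^3·[Cr^3+(aq)]^2) / [Sn^4+(aq)]^3 = 0.0361 (log Q = −1.443), giving E = +0.90 − (0.0592/6)·(−1.443) = +0.9142 V.
Finally ΔG = −nFE = −(6)(96500 C/mol)(+0.9142 V) = −529 kJ/mol.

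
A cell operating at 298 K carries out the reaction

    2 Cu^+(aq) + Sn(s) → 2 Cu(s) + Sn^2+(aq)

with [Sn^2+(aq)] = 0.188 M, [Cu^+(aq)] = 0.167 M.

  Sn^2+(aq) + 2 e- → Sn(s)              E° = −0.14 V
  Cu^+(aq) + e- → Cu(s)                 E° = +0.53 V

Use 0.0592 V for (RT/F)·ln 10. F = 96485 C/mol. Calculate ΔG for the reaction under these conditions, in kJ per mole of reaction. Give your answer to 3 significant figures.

−125 kJ/mol

E°cell = +0.53 − (−0.14) = +0.67 V; the balanced reaction transfers n = 2 electrons.
The reaction quotient is [Sn^2+(aq)] / [Cu^+(aq)]^2 = 6.74; by Nernst, E = +0.67 − (0.0592/2)(0.829) = +0.6455 V.
Finally ΔG = −nFE = −(2)(96485 C/mol)(+0.6455 V) = −125 kJ/mol.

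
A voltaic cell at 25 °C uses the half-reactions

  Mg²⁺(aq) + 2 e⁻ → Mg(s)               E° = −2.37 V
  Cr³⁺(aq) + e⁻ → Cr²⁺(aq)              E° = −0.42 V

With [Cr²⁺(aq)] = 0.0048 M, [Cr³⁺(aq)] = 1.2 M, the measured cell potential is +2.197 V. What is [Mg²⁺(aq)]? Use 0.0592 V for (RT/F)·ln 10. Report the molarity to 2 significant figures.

0.00028 M

With Cr³⁺/Cr²⁺ at the cathode and Mg²⁺/Mg at the anode, E°cell = −0.42 − (−2.37) = +1.95 V (n = 2).
Rearranging E = E° − (0.0592/n)·log Q gives log Q = 2(+1.95 − (+2.197))/0.0592 = −8.345.
For 2 Cr³⁺(aq) + Mg(s) → 2 Cr²⁺(aq) + Mg²⁺(aq), the reaction quotient is Q = ([Cr²⁺(aq)]^2·[Mg²⁺(aq)]) / [Cr³⁺(aq)]^2.
Substituting the known concentrations and solving, log [Mg²⁺(aq)] = −3.549 and [Mg²⁺(aq)] = 0.00028 M.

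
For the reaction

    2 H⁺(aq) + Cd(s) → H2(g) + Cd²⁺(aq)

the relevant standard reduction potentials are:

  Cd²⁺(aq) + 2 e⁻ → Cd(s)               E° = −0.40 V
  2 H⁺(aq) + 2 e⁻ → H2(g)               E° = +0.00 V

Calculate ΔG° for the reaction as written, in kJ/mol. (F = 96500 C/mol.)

In the reaction as written H⁺(aq) is reduced, so the 2H⁺/H₂ couple is the cathode and Cd²⁺/Cd is the anode.
E°cell = +0.00 − (−0.40) = +0.40 V; balancing electrons gives n = 2.
ΔG° = −nFE°cell = −(2)(96500)(+0.40) J/mol = −77.2 kJ/mol.

−77.2 kJ/mol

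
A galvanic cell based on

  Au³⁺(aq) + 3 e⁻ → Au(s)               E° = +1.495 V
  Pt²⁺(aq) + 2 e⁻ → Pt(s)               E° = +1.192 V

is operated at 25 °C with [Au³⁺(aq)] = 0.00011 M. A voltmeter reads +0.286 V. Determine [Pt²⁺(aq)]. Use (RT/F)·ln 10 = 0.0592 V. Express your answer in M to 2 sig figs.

0.0086 M

The Au³⁺/Au couple has the larger reduction potential, so it is the cathode: E°cell = +1.495 − (+1.192) = +0.303 V and n = 6.
From the Nernst equation, log Q = n(E° − E)/0.0592 = 6·(+0.303 − (+0.286))/0.0592 = 1.723.
Balancing electrons gives 2 Au³⁺(aq) + 3 Pt(s) → 2 Au(s) + 3 Pt²⁺(aq); thus Q = [Pt²⁺(aq)]^3 / [Au³⁺(aq)]^2.
Solving for the unknown gives log [Pt²⁺(aq)] = −2.065, so [Pt²⁺(aq)] ≈ 0.0086 M.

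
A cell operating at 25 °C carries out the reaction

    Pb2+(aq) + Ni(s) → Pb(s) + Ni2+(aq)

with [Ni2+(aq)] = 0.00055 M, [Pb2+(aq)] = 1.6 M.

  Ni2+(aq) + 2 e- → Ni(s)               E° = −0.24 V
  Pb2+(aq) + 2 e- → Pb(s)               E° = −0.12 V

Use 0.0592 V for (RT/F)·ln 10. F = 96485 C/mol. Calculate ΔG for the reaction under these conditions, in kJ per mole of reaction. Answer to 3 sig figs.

E°cell = −0.12 − (−0.24) = +0.12 V; the balanced reaction transfers n = 2 electrons.
The reaction quotient is [Ni2+(aq)] / [Pb2+(aq)] = 0.000344; by Nernst, E = +0.12 − (0.0592/2)(−3.464) = +0.2225 V.
ΔG = −nFE = −(2)(96485)(+0.2225) J/mol = −42.9 kJ/mol.

−42.9 kJ/mol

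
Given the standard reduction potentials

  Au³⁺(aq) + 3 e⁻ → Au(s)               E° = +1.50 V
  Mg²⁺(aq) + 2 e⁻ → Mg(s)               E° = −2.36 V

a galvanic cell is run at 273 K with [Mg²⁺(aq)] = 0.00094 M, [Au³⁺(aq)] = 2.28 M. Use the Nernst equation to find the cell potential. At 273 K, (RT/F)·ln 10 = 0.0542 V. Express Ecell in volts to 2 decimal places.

Au³⁺/Au is reduced (cathode, E° = +1.50 V) and Mg²⁺/Mg is oxidized (anode).
E°cell = E°cat − E°an = +1.50 − (−2.36) = +3.86 V; n = 6.
For the overall reaction 2 Au³⁺(aq) + 3 Mg(s) → 2 Au(s) + 3 Mg²⁺(aq), Q = [Mg²⁺(aq)]^3 / [Au³⁺(aq)]^2 = 1.6×10^−10, giving log Q = −9.796.
E = E° − (0.0542/n)·log Q = +3.86 − (0.0542/6)(−9.796) = +3.95 V.

+3.95 V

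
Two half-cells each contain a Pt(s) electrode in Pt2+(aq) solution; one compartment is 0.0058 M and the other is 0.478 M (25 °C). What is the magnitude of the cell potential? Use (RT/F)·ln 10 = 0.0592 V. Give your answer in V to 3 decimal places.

For a concentration cell E°cell = 0, since both electrodes use the same couple.
The compartment with the higher Pt2+(aq) concentration (0.478 M) acts as the cathode; ions are reduced there and produced at the dilute (0.0058 M) anode.
With n = 2, Ecell = −(0.0592/2)·log([dilute]/[conc]) = −(0.0592/2)·log(0.0058/0.478) = +0.057 V.

0.057 V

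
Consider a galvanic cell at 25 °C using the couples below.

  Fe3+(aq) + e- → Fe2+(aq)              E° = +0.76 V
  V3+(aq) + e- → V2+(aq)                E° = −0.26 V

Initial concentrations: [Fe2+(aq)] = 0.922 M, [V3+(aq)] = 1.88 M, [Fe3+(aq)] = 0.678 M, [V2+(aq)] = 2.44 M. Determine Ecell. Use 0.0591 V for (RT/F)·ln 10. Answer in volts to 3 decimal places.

The Fe³⁺/Fe²⁺ couple has the more positive E°, so it is the cathode; V³⁺/V²⁺ is the anode.
E°cell = E°cat − E°an = +0.76 − (−0.26) = +1.02 V; n = 1.
Balancing gives Fe3+(aq) + V2+(aq) → Fe2+(aq) + V3+(aq); hence Q = ([Fe2+(aq)]·[V3+(aq)]) / ([Fe3+(aq)]·[V2+(aq)]) = 1.05 (log Q = 0.020).
Applying E = E° − (RT ln10/nF)·log Q gives +1.02 − (0.0591/1)(0.020) = +1.019 V.

+1.019 V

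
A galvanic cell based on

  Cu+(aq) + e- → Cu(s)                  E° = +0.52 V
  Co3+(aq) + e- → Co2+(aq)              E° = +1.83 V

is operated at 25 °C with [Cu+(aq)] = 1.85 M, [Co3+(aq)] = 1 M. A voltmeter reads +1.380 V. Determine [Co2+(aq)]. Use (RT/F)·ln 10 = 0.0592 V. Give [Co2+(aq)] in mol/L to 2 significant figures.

0.036 M

Co³⁺/Co²⁺ is the cathode (higher E°); E°cell = +1.83 − (+0.52) = +1.31 V with n = 1.
Since E = E° − (0.0592/n)·log Q, log Q = n(E° − E)/0.0592 = −1.182.
The balanced reaction is Co3+(aq) + Cu(s) → Co2+(aq) + Cu+(aq), so Q = ([Co2+(aq)]·[Cu+(aq)]) / [Co3+(aq)].
Solving for the unknown gives log [Co2+(aq)] = −1.449, so [Co2+(aq)] ≈ 0.036 M.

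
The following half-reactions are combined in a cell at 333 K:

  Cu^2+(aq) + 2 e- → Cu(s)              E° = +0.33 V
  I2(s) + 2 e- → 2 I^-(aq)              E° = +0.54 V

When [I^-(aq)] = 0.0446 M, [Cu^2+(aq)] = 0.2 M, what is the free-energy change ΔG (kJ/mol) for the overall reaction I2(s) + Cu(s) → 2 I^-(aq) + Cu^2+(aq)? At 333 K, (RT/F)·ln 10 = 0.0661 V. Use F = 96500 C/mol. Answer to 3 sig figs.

−62.2 kJ/mol

The standard cell potential is +0.54 − (+0.33) = +0.21 V, with n = 2 electrons in the balanced equation.
The reaction quotient is [I^-(aq)]^2·[Cu^2+(aq)] = 0.000398; by Nernst, E = +0.21 − (0.0661/2)(−3.400) = +0.3224 V.
Then ΔG = −nFE = −2 × 96500 × +0.3224 J/mol = −62.2 kJ/mol.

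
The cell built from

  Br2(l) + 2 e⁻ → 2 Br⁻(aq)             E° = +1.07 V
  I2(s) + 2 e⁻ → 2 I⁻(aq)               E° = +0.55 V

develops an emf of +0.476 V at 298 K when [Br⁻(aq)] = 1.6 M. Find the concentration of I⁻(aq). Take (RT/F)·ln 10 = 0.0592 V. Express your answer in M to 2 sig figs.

0.29 M

With Br₂/Br⁻ at the cathode and I₂/I⁻ at the anode, E°cell = +1.07 − (+0.55) = +0.52 V (n = 2).
Since E = E° − (0.0592/n)·log Q, log Q = n(E° − E)/0.0592 = 1.486.
Balancing electrons gives Br2(l) + 2 I⁻(aq) → 2 Br⁻(aq) + I2(s); thus Q = [Br⁻(aq)]^2 / [I⁻(aq)]^2.
Substituting the known concentrations and solving, log [I⁻(aq)] = −0.539 and [I⁻(aq)] = 0.29 M.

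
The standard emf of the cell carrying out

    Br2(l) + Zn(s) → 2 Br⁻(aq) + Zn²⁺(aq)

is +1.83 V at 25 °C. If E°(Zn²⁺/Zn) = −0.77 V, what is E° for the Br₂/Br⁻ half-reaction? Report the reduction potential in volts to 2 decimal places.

+1.06 V

In the reaction as written the Br₂/Br⁻ couple is reduced (cathode) and Zn²⁺/Zn is oxidized (anode), so E°cell = E°(Br₂/Br⁻) − E°(Zn²⁺/Zn).
E°(Br₂/Br⁻) = E°cell + E°(anode) = +1.83 + (−0.77) = +1.06 V.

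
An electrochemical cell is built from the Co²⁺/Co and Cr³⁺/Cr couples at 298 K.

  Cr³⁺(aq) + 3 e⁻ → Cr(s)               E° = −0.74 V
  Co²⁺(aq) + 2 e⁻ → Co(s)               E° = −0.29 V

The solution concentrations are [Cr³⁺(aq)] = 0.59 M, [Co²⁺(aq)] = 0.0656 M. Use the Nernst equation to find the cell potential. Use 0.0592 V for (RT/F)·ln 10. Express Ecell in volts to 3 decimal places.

Since E°(Co²⁺/Co) > E°(Cr³⁺/Cr), Co²⁺/Co serves as the cathode.
E°cell = −0.29 − (−0.74) = +0.45 V, with n = 6 electrons transferred.
Balancing gives 3 Co²⁺(aq) + 2 Cr(s) → 3 Co(s) + 2 Cr³⁺(aq); hence Q = [Cr³⁺(aq)]^2 / [Co²⁺(aq)]^3 = 1.23×10^3 (log Q = 3.091).
E = E° − (0.0592/n)·log Q = +0.45 − (0.0592/6)(3.091) = +0.420 V.

+0.420 V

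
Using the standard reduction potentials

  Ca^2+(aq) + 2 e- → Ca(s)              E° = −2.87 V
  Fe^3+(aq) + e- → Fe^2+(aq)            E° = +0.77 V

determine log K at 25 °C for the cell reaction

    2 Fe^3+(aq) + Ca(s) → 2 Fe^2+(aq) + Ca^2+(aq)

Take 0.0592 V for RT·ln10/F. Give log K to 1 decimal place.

log K = 123.0

The Fe³⁺/Fe²⁺ couple is reduced (cathode); E°cell = +0.77 − (−2.87) = +3.64 V with n = 2.
At equilibrium E = 0, so log K = nE°cell / 0.0592 = (2)(+3.64) / 0.0592 = 123.0.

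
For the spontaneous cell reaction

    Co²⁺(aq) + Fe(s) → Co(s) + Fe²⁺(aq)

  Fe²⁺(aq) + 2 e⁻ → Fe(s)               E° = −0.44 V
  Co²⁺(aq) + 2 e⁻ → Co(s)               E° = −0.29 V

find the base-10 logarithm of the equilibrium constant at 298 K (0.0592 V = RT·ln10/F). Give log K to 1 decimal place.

log K = 5.1

The Co²⁺/Co couple is reduced (cathode); E°cell = −0.29 − (−0.44) = +0.15 V with n = 2.
At equilibrium E = 0, so log K = nE°cell / 0.0592 = (2)(+0.15) / 0.0592 = 5.1.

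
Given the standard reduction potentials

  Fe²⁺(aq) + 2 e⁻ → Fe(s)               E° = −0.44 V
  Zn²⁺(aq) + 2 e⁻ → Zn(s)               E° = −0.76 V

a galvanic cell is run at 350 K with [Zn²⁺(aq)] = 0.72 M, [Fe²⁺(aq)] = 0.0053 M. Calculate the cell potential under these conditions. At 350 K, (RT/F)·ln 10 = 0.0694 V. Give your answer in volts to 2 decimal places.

The Fe²⁺/Fe couple has the more positive E°, so it is the cathode; Zn²⁺/Zn is the anode.
The standard potential is −0.44 − (−0.76) = +0.32 V and the balanced reaction transfers n = 2 electrons.
Balancing gives Fe²⁺(aq) + Zn(s) → Fe(s) + Zn²⁺(aq); hence Q = [Zn²⁺(aq)] / [Fe²⁺(aq)] = 136 (log Q = 2.133).
E = E° − (0.0694/n)·log Q = +0.32 − (0.0694/2)(2.133) = +0.25 V.

+0.25 V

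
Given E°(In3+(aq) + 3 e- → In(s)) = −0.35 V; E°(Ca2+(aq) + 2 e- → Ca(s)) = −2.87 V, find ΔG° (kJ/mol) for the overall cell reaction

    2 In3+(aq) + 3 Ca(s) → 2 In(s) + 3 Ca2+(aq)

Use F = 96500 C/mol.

−1459 kJ/mol

In the reaction as written In3+(aq) is reduced, so the In³⁺/In couple is the cathode and Ca²⁺/Ca is the anode.
E°cell = −0.35 − (−2.87) = +2.52 V; balancing electrons gives n = 6.
ΔG° = −nFE°cell = −(6)(96500)(+2.52) J/mol = −1459 kJ/mol.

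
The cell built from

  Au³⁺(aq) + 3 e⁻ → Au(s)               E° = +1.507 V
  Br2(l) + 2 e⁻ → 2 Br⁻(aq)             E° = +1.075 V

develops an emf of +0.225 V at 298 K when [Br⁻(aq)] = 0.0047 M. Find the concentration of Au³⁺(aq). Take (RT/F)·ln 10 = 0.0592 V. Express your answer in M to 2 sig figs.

0.00031 M

The Au³⁺/Au couple has the larger reduction potential, so it is the cathode: E°cell = +1.507 − (+1.075) = +0.432 V and n = 6.
From the Nernst equation, log Q = n(E° − E)/0.0592 = 6·(+0.432 − (+0.225))/0.0592 = 20.980.
For 2 Au³⁺(aq) + 6 Br⁻(aq) → 2 Au(s) + 3 Br2(l), the reaction quotient is Q = 1 / ([Au³⁺(aq)]^2·[Br⁻(aq)]^6).
Solving for the unknown gives log [Au³⁺(aq)] = −3.506, so [Au³⁺(aq)] ≈ 0.00031 M.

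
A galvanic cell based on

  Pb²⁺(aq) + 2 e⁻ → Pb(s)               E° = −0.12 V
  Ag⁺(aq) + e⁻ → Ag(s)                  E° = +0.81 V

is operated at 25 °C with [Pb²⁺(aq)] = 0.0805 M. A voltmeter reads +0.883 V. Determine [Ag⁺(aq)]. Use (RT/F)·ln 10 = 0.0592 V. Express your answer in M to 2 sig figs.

0.046 M

The Ag⁺/Ag couple has the larger reduction potential, so it is the cathode: E°cell = +0.81 − (−0.12) = +0.93 V and n = 2.
Since E = E° − (0.0592/n)·log Q, log Q = n(E° − E)/0.0592 = 1.588.
For 2 Ag⁺(aq) + Pb(s) → 2 Ag(s) + Pb²⁺(aq), the reaction quotient is Q = [Pb²⁺(aq)] / [Ag⁺(aq)]^2.
Substituting the known concentrations and solving, log [Ag⁺(aq)] = −1.341 and [Ag⁺(aq)] = 0.046 M.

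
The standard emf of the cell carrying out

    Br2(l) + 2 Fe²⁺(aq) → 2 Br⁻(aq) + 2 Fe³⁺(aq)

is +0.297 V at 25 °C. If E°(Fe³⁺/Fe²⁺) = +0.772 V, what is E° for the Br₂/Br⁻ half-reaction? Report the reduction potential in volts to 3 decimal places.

In the reaction as written the Br₂/Br⁻ couple is reduced (cathode) and Fe³⁺/Fe²⁺ is oxidized (anode), so E°cell = E°(Br₂/Br⁻) − E°(Fe³⁺/Fe²⁺).
E°(Br₂/Br⁻) = E°cell + E°(anode) = +0.297 + (+0.772) = +1.069 V.

+1.069 V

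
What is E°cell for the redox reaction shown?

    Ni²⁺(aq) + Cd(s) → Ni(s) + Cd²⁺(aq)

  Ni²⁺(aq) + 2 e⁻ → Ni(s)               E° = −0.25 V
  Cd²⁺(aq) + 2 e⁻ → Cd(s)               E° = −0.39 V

In the reaction as written, Ni²⁺(aq) is reduced (cathode) and Cd²⁺(aq) is produced by oxidation at the anode.
E°cell = E°(cathode) − E°(anode) = −0.25 − (−0.39) = +0.14 V.

+0.14 V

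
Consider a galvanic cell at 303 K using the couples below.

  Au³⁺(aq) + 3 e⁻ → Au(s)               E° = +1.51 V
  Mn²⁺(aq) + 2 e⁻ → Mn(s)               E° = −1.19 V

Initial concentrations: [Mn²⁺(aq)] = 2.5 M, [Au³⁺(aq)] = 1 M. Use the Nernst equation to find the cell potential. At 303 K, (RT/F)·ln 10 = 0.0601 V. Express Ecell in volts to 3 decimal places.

+2.688 V

Since E°(Au³⁺/Au) > E°(Mn²⁺/Mn), Au³⁺/Au serves as the cathode.
E°cell = +1.51 − (−1.19) = +2.70 V, with n = 6 electrons transferred.
The balanced reaction is 2 Au³⁺(aq) + 3 Mn(s) → 2 Au(s) + 3 Mn²⁺(aq), so Q = [Mn²⁺(aq)]^3 / [Au³⁺(aq)]^2 = 15.6 and log Q = 1.194.
Applying E = E° − (RT ln10/nF)·log Q gives +2.70 − (0.0601/6)(1.194) = +2.688 V.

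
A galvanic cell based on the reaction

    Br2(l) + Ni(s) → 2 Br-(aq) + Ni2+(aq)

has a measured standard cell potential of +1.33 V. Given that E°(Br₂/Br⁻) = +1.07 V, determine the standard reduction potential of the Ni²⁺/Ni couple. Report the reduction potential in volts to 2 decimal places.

In the reaction as written the Br₂/Br⁻ couple is reduced (cathode) and Ni²⁺/Ni is oxidized (anode), so E°cell = E°(Br₂/Br⁻) − E°(Ni²⁺/Ni).
E°(Ni²⁺/Ni) = E°(cathode) − E°cell = +1.07 − (+1.33) = −0.26 V.

−0.26 V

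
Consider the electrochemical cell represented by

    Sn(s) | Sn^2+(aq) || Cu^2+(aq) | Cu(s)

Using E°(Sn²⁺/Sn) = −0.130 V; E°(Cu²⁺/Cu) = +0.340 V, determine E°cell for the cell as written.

+0.470 V

By convention the left-hand electrode in cell notation is the anode (oxidation) and the right-hand electrode is the cathode (reduction).
E°cell = E°(right) − E°(left) = +0.340 − (−0.130) = +0.470 V.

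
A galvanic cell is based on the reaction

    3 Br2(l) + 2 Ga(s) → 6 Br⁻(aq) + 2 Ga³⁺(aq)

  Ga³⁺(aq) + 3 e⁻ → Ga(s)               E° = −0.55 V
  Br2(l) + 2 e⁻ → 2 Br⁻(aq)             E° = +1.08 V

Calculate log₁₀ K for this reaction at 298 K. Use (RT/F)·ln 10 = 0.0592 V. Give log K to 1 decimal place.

log K = 165.2

The Br₂/Br⁻ couple is reduced (cathode); E°cell = +1.08 − (−0.55) = +1.63 V with n = 6.
At equilibrium E = 0, so log K = nE°cell / 0.0592 = (6)(+1.63) / 0.0592 = 165.2.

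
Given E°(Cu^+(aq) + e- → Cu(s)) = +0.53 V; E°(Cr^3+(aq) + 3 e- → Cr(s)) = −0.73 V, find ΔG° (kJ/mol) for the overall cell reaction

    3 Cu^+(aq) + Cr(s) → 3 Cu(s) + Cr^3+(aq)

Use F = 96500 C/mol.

−365 kJ/mol

In the reaction as written Cu^+(aq) is reduced, so the Cu⁺/Cu couple is the cathode and Cr³⁺/Cr is the anode.
E°cell = +0.53 − (−0.73) = +1.26 V; balancing electrons gives n = 3.
ΔG° = −nFE°cell = −(3)(96500)(+1.26) J/mol = −365 kJ/mol.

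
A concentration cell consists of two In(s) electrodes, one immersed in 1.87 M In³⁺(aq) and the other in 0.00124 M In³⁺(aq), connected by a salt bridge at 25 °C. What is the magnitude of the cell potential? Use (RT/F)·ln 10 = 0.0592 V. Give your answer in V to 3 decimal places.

For a concentration cell E°cell = 0, since both electrodes use the same couple.
The compartment with the higher In³⁺(aq) concentration (1.87 M) acts as the cathode; ions are reduced there and produced at the dilute (0.00124 M) anode.
With n = 3, Ecell = −(0.0592/3)·log([dilute]/[conc]) = −(0.0592/3)·log(0.00124/1.87) = +0.063 V.

0.063 V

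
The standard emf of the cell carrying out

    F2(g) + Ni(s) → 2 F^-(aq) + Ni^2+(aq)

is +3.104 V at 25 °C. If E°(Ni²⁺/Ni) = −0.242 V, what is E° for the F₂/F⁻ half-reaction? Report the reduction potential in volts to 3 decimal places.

+2.862 V

In the reaction as written the F₂/F⁻ couple is reduced (cathode) and Ni²⁺/Ni is oxidized (anode), so E°cell = E°(F₂/F⁻) − E°(Ni²⁺/Ni).
E°(F₂/F⁻) = E°cell + E°(anode) = +3.104 + (−0.242) = +2.862 V.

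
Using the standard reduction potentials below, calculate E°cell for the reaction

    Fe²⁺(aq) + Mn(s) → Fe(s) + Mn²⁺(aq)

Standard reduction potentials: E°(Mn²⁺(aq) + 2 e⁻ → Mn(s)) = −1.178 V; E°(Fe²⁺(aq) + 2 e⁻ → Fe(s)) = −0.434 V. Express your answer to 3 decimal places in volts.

In the reaction as written, Fe²⁺(aq) is reduced (cathode) and Mn²⁺(aq) is produced by oxidation at the anode.
E°cell = E°(cathode) − E°(anode) = −0.434 − (−1.178) = +0.744 V.

+0.744 V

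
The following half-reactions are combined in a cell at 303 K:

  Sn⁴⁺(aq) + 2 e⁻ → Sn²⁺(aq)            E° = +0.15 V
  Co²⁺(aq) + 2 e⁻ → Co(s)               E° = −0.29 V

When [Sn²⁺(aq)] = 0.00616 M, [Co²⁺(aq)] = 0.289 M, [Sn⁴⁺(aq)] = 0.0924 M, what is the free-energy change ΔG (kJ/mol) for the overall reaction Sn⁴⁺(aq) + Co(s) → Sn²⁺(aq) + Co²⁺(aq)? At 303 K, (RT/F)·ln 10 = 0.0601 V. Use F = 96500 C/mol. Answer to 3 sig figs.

With Sn⁴⁺/Sn²⁺ reduced at the cathode, E°cell = +0.15 − (−0.29) = +0.44 V and n = 2.
The reaction quotient is ([Sn²⁺(aq)]·[Co²⁺(aq)]) / [Sn⁴⁺(aq)] = 0.0193; by Nernst, E = +0.44 − (0.0601/2)(−1.715) = +0.4915 V.
ΔG = −nFE = −(2)(96500)(+0.4915) J/mol = −94.9 kJ/mol.

−94.9 kJ/mol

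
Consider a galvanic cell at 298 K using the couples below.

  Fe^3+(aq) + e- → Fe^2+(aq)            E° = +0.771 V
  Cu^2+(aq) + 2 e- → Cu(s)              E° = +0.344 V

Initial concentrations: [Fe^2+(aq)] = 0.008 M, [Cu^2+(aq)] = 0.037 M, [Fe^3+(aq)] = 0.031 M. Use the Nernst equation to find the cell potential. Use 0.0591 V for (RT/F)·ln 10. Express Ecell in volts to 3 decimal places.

+0.504 V

The Fe³⁺/Fe²⁺ couple has the more positive E°, so it is the cathode; Cu²⁺/Cu is the anode.
E°cell = E°cat − E°an = +0.771 − (+0.344) = +0.427 V; n = 2.
Balancing gives 2 Fe^3+(aq) + Cu(s) → 2 Fe^2+(aq) + Cu^2+(aq); hence Q = ([Fe^2+(aq)]^2·[Cu^2+(aq)]) / [Fe^3+(aq)]^2 = 0.00246 (log Q = −2.608).
By the Nernst equation, E = +0.427 − (0.0591/2)·(−2.608) = +0.504 V.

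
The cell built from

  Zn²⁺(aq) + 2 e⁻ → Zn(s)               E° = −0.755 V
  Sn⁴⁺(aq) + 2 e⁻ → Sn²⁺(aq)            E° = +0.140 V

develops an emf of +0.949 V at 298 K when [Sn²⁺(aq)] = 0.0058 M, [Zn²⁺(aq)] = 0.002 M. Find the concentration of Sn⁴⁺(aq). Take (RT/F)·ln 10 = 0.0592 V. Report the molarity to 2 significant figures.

0.00077 M

The Sn⁴⁺/Sn²⁺ couple has the larger reduction potential, so it is the cathode: E°cell = +0.140 − (−0.755) = +0.895 V and n = 2.
Rearranging E = E° − (0.0592/n)·log Q gives log Q = 2(+0.895 − (+0.949))/0.0592 = −1.824.
The balanced reaction is Sn⁴⁺(aq) + Zn(s) → Sn²⁺(aq) + Zn²⁺(aq), so Q = ([Sn²⁺(aq)]·[Zn²⁺(aq)]) / [Sn⁴⁺(aq)].
Substituting the known concentrations and solving, log [Sn⁴⁺(aq)] = −3.112 and [Sn⁴⁺(aq)] = 0.00077 M.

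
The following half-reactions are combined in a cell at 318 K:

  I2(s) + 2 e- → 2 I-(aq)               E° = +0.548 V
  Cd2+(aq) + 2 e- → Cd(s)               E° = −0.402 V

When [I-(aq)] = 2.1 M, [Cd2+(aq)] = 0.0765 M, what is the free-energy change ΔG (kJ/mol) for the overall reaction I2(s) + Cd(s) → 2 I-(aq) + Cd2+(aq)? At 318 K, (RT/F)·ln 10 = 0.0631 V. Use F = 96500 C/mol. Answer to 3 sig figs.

E°cell = +0.548 − (−0.402) = +0.950 V; the balanced reaction transfers n = 2 electrons.
The reaction quotient is [I-(aq)]^2·[Cd2+(aq)] = 0.337; by Nernst, E = +0.950 − (0.0631/2)(−0.472) = +0.9649 V.
Then ΔG = −nFE = −2 × 96500 × +0.9649 J/mol = −186 kJ/mol.

−186 kJ/mol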